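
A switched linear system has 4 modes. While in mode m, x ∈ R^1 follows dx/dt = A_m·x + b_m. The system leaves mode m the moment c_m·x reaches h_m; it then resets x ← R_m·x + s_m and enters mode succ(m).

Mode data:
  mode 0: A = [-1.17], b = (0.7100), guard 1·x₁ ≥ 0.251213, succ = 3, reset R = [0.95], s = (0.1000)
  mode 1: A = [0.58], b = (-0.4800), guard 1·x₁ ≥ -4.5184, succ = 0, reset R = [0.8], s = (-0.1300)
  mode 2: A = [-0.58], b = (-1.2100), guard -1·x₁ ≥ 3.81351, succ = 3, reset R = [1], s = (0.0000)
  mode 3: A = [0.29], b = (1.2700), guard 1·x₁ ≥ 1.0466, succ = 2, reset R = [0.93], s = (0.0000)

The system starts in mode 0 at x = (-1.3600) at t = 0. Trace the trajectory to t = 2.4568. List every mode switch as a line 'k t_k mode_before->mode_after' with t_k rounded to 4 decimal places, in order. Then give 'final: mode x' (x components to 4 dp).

1 1.4618 0->3
2 1.9439 3->2
final: 2 0.1861

Mode 0: guard c·x = 0.2512 hit at Δt = 1.4618 (t = 1.4618), x⁻ = (0.2512) → reset → x⁺ = (0.3387), jump to mode 3
Mode 3: guard c·x = 1.0466 hit at Δt = 0.4821 (t = 1.9439), x⁻ = (1.0466) → reset → x⁺ = (0.9733), jump to mode 2
Mode 2: flow for 0.5129 to horizon, guard not reached → x = (0.1861)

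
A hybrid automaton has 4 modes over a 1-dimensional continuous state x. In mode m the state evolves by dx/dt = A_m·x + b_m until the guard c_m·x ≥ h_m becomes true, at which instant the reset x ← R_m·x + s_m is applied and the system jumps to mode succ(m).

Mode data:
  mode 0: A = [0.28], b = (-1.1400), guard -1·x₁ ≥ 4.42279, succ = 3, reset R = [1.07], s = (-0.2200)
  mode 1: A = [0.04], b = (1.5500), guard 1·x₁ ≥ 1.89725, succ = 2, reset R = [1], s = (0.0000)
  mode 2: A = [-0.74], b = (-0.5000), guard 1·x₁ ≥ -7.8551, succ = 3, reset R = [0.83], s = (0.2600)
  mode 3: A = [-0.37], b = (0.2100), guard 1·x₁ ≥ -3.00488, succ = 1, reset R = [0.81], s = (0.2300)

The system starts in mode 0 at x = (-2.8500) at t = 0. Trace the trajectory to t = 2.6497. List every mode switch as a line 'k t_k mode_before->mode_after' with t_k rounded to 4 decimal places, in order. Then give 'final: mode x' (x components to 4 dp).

1 0.7313 0->3
2 1.9073 3->1
final: 1 -1.1024

Mode 0: guard c·x = 4.4228 hit at Δt = 0.7313 (t = 0.7313), x⁻ = (-4.4228) → reset → x⁺ = (-4.9524), jump to mode 3
Mode 3: guard c·x = -3.0049 hit at Δt = 1.1760 (t = 1.9073), x⁻ = (-3.0049) → reset → x⁺ = (-2.2040), jump to mode 1
Mode 1: flow for 0.7424 to horizon, guard not reached → x = (-1.1024)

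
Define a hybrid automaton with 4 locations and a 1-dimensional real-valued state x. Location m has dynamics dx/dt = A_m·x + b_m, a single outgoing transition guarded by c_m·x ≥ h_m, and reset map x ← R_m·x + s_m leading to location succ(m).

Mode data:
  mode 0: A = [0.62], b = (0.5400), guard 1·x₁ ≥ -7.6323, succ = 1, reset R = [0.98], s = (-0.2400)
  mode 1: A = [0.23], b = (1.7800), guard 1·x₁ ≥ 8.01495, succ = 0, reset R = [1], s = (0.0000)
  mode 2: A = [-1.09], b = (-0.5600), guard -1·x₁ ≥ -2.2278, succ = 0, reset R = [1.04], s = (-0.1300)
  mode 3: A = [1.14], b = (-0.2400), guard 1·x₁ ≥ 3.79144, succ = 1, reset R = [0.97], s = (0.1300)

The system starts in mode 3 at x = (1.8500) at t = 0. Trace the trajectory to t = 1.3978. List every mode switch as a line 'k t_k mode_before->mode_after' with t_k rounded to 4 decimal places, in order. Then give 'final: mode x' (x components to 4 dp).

1 0.6853 3->1
final: 1 5.8638

Mode 3: guard c·x = 3.7914 hit at Δt = 0.6853 (t = 0.6853), x⁻ = (3.7914) → reset → x⁺ = (3.8077), jump to mode 1
Mode 1: flow for 0.7125 to horizon, guard not reached → x = (5.8638)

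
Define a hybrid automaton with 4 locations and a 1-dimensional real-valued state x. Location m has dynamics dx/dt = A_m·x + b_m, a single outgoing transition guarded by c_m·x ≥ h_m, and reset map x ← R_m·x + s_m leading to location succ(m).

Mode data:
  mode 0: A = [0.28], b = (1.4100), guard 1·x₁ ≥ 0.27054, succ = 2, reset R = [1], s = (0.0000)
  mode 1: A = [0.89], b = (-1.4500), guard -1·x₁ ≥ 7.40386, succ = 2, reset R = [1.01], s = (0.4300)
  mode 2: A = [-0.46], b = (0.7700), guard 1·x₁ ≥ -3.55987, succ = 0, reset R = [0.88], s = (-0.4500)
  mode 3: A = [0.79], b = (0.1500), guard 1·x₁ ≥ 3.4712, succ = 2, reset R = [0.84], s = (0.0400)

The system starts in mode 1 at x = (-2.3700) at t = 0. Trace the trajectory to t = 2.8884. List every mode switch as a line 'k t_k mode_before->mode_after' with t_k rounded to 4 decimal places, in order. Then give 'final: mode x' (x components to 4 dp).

1 0.9155 1->2
2 2.0257 2->0
final: 0 -3.1857

Mode 1: guard c·x = 7.4039 hit at Δt = 0.9155 (t = 0.9155), x⁻ = (-7.4039) → reset → x⁺ = (-7.0479), jump to mode 2
Mode 2: guard c·x = -3.5599 hit at Δt = 1.1102 (t = 2.0257), x⁻ = (-3.5599) → reset → x⁺ = (-3.5827), jump to mode 0
Mode 0: flow for 0.8627 to horizon, guard not reached → x = (-3.1857)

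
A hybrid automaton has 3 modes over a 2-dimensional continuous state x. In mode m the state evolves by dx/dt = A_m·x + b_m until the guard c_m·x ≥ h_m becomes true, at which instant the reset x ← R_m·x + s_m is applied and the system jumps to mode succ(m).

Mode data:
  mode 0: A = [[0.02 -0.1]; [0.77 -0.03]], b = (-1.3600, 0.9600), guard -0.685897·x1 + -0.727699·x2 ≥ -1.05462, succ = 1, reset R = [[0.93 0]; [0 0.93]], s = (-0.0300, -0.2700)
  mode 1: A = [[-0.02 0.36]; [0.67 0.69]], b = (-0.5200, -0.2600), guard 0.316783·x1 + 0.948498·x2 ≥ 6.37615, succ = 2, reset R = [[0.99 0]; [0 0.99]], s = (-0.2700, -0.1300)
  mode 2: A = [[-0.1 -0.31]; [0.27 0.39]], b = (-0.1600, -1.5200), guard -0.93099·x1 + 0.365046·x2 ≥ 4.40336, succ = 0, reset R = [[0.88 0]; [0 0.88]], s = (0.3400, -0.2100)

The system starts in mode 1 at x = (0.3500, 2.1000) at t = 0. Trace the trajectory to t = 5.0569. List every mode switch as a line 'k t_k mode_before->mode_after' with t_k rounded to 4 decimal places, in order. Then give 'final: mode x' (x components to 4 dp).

Mode 1: guard c·x = 6.3761 hit at Δt = 1.4549 (t = 1.4549), x⁻ = (1.5250, 6.2130) → reset → x⁺ = (1.2397, 6.0209), jump to mode 2
Mode 2: guard c·x = 4.4034 hit at Δt = 1.3665 (t = 2.8214), x⁻ = (-1.8084, 7.4506) → reset → x⁺ = (-1.2514, 6.3465), jump to mode 0
Mode 0: guard c·x = -1.0546 hit at Δt = 1.2342 (t = 4.0556), x⁻ = (-3.7119, 4.9479) → reset → x⁺ = (-3.4821, 4.3316), jump to mode 1
Mode 1: flow for 1.0013 to horizon, guard not reached → x = (-2.2363, 5.4080)

1 1.4549 1->2
2 2.8214 2->0
3 4.0556 0->1
final: 1 -2.2363 5.4080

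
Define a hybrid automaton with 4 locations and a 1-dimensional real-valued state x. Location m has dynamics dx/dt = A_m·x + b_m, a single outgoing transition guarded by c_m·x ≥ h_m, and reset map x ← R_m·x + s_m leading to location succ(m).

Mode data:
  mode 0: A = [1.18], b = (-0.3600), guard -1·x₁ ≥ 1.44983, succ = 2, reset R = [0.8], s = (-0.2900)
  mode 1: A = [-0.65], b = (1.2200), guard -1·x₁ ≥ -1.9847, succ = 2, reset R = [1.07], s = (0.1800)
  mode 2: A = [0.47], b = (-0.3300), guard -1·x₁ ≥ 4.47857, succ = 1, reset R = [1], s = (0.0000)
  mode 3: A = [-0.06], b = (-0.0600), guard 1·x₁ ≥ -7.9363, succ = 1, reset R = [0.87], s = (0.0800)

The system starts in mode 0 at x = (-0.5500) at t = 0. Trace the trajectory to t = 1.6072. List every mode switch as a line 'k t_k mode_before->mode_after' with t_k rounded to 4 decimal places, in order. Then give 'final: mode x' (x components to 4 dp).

Mode 0: guard c·x = 1.4498 hit at Δt = 0.6093 (t = 0.6093), x⁻ = (-1.4498) → reset → x⁺ = (-1.4499), jump to mode 2
Mode 2: flow for 0.9979 to horizon, guard not reached → x = (-2.7376)

1 0.6093 0->2
final: 2 -2.7376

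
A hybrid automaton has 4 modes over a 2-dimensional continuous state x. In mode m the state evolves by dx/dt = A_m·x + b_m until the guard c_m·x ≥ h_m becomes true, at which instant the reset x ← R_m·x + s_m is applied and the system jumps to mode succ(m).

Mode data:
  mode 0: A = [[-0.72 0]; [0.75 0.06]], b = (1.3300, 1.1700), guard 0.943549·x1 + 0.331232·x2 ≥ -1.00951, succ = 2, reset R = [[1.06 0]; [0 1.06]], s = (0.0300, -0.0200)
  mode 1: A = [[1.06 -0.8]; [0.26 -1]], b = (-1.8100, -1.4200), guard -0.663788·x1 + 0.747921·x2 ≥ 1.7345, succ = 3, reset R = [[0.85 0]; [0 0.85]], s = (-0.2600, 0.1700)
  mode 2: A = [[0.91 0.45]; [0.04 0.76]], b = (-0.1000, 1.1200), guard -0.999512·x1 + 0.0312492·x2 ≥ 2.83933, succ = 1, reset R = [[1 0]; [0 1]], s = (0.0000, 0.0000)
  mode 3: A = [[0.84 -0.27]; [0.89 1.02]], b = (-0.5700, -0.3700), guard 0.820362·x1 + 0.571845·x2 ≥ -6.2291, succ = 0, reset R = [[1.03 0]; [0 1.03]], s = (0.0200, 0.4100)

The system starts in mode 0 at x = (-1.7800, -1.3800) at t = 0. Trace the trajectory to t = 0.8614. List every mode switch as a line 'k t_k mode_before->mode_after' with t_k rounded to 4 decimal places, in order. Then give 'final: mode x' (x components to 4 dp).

1 0.5322 0->2
final: 2 -1.1261 -1.3433

Mode 0: guard c·x = -1.0095 hit at Δt = 0.5322 (t = 0.5322), x⁻ = (-0.6254, -1.2662) → reset → x⁺ = (-0.6329, -1.3622), jump to mode 2
Mode 2: flow for 0.3292 to horizon, guard not reached → x = (-1.1261, -1.3433)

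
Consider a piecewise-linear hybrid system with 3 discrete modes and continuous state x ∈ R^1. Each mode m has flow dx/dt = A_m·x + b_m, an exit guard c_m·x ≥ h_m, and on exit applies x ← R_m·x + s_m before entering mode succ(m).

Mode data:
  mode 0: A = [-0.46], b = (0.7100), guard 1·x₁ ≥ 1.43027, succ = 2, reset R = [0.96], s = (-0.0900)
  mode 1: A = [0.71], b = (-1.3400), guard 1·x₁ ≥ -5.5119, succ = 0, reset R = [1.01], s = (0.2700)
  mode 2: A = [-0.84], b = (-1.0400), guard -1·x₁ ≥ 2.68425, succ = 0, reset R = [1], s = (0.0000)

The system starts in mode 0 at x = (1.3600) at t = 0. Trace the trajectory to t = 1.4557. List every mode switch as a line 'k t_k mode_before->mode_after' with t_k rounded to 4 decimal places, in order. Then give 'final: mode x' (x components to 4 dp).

Mode 0: guard c·x = 1.4303 hit at Δt = 1.0497 (t = 1.0497), x⁻ = (1.4303) → reset → x⁺ = (1.2831), jump to mode 2
Mode 2: flow for 0.4060 to horizon, guard not reached → x = (0.5545)

1 1.0497 0->2
final: 2 0.5545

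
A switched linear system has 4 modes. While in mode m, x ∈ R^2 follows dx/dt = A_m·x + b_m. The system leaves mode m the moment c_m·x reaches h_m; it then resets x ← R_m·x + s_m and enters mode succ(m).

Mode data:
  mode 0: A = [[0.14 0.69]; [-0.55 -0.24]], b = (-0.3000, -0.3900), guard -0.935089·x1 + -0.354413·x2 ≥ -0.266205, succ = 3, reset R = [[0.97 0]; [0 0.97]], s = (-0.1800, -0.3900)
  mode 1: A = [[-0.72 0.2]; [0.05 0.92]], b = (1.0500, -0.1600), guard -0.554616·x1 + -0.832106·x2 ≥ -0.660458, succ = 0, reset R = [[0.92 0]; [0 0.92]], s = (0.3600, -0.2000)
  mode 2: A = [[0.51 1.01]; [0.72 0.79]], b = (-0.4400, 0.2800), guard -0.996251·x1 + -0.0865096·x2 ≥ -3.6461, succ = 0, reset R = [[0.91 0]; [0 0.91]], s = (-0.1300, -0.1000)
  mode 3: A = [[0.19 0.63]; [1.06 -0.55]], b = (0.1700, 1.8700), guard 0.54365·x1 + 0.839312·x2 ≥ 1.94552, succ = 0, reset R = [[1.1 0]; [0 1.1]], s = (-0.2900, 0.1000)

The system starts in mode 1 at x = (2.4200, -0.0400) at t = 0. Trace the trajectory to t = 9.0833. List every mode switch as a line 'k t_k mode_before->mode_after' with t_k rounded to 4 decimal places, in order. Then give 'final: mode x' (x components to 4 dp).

Mode 1: guard c·x = -0.6605 hit at Δt = 1.5676 (t = 1.5676), x⁻ = (1.7339, -0.3620) → reset → x⁺ = (1.9552, -0.5330), jump to mode 0
Mode 0: guard c·x = -0.2662 hit at Δt = 1.1721 (t = 2.7397), x⁻ = (0.9067, -1.6412) → reset → x⁺ = (0.6995, -1.9820), jump to mode 3
Mode 3: guard c·x = 1.9455 hit at Δt = 1.4100 (t = 4.1497), x⁻ = (1.0964, 1.6078) → reset → x⁺ = (0.9160, 1.8686), jump to mode 0
Mode 0: guard c·x = -0.2662 hit at Δt = 2.7239 (t = 6.8736), x⁻ = (0.7770, -1.2989) → reset → x⁺ = (0.5737, -1.6500), jump to mode 3
Mode 3: guard c·x = 1.9455 hit at Δt = 1.3578 (t = 8.2314), x⁻ = (1.0637, 1.6290) → reset → x⁺ = (0.8801, 1.8919), jump to mode 0
Mode 0: flow for 0.8519 to horizon, guard not reached → x = (1.5406, 0.7019)

1 1.5676 1->0
2 2.7397 0->3
3 4.1497 3->0
4 6.8736 0->3
5 8.2314 3->0
final: 0 1.5406 0.7019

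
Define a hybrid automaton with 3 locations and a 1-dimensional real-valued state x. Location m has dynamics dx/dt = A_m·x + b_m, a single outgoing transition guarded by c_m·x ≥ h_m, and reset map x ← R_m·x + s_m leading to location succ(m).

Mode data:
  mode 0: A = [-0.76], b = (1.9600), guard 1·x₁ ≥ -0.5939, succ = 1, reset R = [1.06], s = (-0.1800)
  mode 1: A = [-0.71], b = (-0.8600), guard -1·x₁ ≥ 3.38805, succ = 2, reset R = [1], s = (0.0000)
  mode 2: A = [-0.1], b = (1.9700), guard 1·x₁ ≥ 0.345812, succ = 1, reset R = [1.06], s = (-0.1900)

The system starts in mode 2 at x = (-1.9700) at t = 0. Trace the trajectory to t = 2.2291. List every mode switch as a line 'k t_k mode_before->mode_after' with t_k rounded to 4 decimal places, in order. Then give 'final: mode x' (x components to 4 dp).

Mode 2: guard c·x = 0.3458 hit at Δt = 1.1302 (t = 1.1302), x⁻ = (0.3458) → reset → x⁺ = (0.1766), jump to mode 1
Mode 1: flow for 1.0989 to horizon, guard not reached → x = (-0.5752)

1 1.1302 2->1
final: 1 -0.5752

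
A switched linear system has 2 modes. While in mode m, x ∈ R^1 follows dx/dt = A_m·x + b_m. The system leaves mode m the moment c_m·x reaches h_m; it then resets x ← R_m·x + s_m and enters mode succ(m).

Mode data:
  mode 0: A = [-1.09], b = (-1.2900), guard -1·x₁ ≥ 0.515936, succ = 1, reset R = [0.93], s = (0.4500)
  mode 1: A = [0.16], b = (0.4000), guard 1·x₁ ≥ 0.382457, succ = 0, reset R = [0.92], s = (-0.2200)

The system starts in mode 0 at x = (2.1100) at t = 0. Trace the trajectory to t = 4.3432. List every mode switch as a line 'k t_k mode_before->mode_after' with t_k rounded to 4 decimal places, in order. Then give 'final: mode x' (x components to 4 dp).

Mode 0: guard c·x = 0.5159 hit at Δt = 1.4643 (t = 1.4643), x⁻ = (-0.5159) → reset → x⁺ = (-0.0298), jump to mode 1
Mode 1: guard c·x = 0.3825 hit at Δt = 0.9647 (t = 2.4290), x⁻ = (0.3825) → reset → x⁺ = (0.1319), jump to mode 0
Mode 0: guard c·x = 0.5159 hit at Δt = 0.6222 (t = 3.0512), x⁻ = (-0.5159) → reset → x⁺ = (-0.0298), jump to mode 1
Mode 1: guard c·x = 0.3825 hit at Δt = 0.9647 (t = 4.0159), x⁻ = (0.3825) → reset → x⁺ = (0.1319), jump to mode 0
Mode 0: flow for 0.3273 to horizon, guard not reached → x = (-0.2628)

1 1.4643 0->1
2 2.4290 1->0
3 3.0512 0->1
4 4.0159 1->0
final: 0 -0.2628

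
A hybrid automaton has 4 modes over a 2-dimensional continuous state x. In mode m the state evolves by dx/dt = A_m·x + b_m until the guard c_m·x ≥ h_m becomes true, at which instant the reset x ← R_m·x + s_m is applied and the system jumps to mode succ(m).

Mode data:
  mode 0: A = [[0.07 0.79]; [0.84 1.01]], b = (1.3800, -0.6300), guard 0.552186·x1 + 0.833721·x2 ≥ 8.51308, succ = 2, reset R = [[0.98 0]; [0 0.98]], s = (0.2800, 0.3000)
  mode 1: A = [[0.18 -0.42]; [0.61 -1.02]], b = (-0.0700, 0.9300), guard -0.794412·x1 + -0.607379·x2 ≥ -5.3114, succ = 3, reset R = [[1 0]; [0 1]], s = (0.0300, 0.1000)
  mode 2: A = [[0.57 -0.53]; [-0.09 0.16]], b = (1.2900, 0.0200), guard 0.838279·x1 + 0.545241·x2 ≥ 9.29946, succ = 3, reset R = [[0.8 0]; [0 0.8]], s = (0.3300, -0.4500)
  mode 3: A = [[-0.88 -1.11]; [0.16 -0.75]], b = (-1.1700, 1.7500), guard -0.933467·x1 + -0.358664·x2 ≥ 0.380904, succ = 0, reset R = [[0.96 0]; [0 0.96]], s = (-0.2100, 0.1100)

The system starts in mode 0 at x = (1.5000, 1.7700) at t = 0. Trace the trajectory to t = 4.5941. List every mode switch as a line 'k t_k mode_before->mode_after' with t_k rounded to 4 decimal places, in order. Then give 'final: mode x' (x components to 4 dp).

1 0.8604 0->2
2 1.7260 2->3
3 2.7244 3->0
4 3.6056 0->2
final: 2 1.0472 9.6156

Mode 0: guard c·x = 8.5131 hit at Δt = 0.8604 (t = 0.8604), x⁻ = (5.3544, 6.6646) → reset → x⁺ = (5.5273, 6.8313), jump to mode 2
Mode 2: guard c·x = 9.2995 hit at Δt = 0.8656 (t = 1.7260), x⁻ = (6.2984, 7.3723) → reset → x⁺ = (5.3687, 5.4478), jump to mode 3
Mode 3: guard c·x = 0.3809 hit at Δt = 0.9984 (t = 2.7244), x⁻ = (-1.8977, 3.8771) → reset → x⁺ = (-2.0318, 3.8320), jump to mode 0
Mode 0: guard c·x = 8.5131 hit at Δt = 0.8812 (t = 3.6056), x⁻ = (2.9687, 8.2447) → reset → x⁺ = (3.1893, 8.3798), jump to mode 2
Mode 2: flow for 0.9885 to horizon, guard not reached → x = (1.0472, 9.6156)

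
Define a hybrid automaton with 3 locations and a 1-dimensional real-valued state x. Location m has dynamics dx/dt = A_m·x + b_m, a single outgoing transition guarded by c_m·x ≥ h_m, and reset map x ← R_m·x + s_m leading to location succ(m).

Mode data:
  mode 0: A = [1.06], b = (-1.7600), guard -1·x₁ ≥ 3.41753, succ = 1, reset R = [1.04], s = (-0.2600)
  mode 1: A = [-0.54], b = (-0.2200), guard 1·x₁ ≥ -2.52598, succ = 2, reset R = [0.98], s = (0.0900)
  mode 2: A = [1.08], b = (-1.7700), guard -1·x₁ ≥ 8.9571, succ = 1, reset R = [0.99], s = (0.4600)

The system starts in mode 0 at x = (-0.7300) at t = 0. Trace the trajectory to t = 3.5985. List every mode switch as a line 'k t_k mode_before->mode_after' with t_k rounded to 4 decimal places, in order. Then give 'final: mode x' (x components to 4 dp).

1 0.7108 0->1
2 1.5905 1->2
3 2.4869 2->1
final: 1 -4.7968

Mode 0: guard c·x = 3.4175 hit at Δt = 0.7108 (t = 0.7108), x⁻ = (-3.4175) → reset → x⁺ = (-3.8142), jump to mode 1
Mode 1: guard c·x = -2.5260 hit at Δt = 0.8797 (t = 1.5905), x⁻ = (-2.5260) → reset → x⁺ = (-2.3855), jump to mode 2
Mode 2: guard c·x = 8.9571 hit at Δt = 0.8964 (t = 2.4869), x⁻ = (-8.9571) → reset → x⁺ = (-8.4075), jump to mode 1
Mode 1: flow for 1.1116 to horizon, guard not reached → x = (-4.7968)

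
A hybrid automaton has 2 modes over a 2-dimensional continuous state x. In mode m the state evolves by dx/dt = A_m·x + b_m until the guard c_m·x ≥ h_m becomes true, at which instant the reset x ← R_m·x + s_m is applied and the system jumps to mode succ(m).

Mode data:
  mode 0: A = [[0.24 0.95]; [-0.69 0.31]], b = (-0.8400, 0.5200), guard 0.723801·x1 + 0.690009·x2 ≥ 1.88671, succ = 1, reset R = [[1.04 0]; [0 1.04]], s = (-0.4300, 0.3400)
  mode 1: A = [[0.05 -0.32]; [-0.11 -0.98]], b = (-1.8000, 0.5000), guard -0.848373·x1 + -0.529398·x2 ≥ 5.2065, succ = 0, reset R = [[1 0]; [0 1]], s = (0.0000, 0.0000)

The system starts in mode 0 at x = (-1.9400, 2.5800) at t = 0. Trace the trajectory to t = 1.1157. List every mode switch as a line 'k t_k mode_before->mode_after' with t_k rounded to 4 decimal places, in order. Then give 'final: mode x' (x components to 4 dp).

Mode 0: guard c·x = 1.8867 hit at Δt = 0.4844 (t = 0.4844), x⁻ = (-1.0474, 3.8330) → reset → x⁺ = (-1.5193, 4.3263), jump to mode 1
Mode 1: flow for 0.6313 to horizon, guard not reached → x = (-3.4250, 2.7000)

1 0.4844 0->1
final: 1 -3.4250 2.7000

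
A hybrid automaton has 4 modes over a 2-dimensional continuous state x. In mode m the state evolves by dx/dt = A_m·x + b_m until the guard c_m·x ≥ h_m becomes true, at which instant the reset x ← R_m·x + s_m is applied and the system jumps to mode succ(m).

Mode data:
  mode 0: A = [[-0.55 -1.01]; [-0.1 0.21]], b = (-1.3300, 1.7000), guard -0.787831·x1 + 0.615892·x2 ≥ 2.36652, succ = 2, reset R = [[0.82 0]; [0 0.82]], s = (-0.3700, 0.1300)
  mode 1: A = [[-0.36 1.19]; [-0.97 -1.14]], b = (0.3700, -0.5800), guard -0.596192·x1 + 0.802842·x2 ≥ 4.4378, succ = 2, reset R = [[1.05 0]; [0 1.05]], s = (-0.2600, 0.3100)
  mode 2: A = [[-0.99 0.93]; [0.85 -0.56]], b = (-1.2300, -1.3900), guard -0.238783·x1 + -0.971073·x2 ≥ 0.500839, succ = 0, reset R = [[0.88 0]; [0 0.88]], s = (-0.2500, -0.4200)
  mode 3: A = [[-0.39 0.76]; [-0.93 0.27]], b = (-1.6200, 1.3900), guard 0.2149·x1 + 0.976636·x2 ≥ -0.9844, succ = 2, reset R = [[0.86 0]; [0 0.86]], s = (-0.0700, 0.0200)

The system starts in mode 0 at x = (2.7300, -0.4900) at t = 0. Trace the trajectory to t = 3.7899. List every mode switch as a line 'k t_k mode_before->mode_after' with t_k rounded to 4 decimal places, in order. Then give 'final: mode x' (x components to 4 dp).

Mode 0: guard c·x = 2.3665 hit at Δt = 1.5506 (t = 1.5506), x⁻ = (-1.2323, 2.2661) → reset → x⁺ = (-1.3805, 1.9882), jump to mode 2
Mode 2: guard c·x = 0.5008 hit at Δt = 0.8475 (t = 2.3981), x⁻ = (-0.9845, -0.2737) → reset → x⁺ = (-1.1163, -0.6608), jump to mode 0
Mode 0: guard c·x = 2.3665 hit at Δt = 1.0364 (t = 3.4345), x⁻ = (-1.9804, 1.3091) → reset → x⁺ = (-1.9939, 1.2035), jump to mode 2
Mode 2: flow for 0.3554 to horizon, guard not reached → x = (-1.6125, 0.0576)

1 1.5506 0->2
2 2.3981 2->0
3 3.4345 0->2
final: 2 -1.6125 0.0576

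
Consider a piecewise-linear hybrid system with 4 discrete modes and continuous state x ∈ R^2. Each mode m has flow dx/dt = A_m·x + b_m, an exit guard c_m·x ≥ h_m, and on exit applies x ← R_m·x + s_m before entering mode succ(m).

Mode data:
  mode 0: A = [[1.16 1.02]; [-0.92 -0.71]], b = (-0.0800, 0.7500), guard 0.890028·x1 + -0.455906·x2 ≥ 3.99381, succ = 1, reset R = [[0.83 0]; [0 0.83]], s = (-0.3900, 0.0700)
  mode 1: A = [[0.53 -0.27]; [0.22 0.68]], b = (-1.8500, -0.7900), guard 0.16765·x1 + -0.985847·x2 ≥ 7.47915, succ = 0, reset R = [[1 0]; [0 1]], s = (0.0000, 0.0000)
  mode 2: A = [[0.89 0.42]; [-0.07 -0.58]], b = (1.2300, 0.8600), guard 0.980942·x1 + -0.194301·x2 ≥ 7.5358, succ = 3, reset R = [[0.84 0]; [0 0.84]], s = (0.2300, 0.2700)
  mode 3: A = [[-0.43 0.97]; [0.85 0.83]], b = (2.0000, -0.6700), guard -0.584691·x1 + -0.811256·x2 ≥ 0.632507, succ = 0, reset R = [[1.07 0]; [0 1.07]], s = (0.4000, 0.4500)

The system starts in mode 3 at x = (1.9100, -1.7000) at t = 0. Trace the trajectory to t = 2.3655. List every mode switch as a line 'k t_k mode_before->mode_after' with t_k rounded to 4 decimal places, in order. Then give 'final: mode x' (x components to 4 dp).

Mode 3: guard c·x = 0.6325 hit at Δt = 0.4340 (t = 0.4340), x⁻ = (1.6733, -1.9857) → reset → x⁺ = (2.1904, -1.6747), jump to mode 0
Mode 0: guard c·x = 3.9938 hit at Δt = 1.0069 (t = 1.4409), x⁻ = (3.3990, -2.1246) → reset → x⁺ = (2.4312, -1.6934), jump to mode 1
Mode 1: flow for 0.9246 to horizon, guard not reached → x = (2.5447, -3.5011)

1 0.4340 3->0
2 1.4409 0->1
final: 1 2.5447 -3.5011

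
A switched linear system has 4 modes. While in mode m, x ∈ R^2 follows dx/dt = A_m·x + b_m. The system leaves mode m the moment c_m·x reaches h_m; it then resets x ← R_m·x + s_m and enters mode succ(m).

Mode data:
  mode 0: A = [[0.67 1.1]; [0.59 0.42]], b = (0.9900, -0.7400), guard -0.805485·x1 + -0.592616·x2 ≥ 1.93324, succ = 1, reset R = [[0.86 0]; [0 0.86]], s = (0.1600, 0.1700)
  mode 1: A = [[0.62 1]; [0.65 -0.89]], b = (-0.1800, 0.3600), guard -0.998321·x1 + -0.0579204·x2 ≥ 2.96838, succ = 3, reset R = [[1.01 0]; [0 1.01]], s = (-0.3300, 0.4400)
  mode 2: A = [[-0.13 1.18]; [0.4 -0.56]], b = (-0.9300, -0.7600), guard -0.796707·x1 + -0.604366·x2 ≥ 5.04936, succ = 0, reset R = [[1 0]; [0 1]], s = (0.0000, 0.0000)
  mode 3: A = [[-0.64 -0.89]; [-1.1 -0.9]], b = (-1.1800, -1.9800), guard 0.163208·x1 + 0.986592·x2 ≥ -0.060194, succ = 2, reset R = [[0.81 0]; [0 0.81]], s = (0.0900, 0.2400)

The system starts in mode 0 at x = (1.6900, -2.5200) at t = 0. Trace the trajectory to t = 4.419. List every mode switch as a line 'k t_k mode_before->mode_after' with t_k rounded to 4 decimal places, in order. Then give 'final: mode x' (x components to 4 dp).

Mode 0: guard c·x = 1.9332 hit at Δt = 0.8894 (t = 0.8894), x⁻ = (0.3168, -3.6928) → reset → x⁺ = (0.4325, -3.0058), jump to mode 1
Mode 1: guard c·x = 2.9684 hit at Δt = 1.1789 (t = 2.0683), x⁻ = (-2.8875, -1.4795) → reset → x⁺ = (-3.2464, -1.0543), jump to mode 3
Mode 3: guard c·x = -0.0602 hit at Δt = 1.3163 (t = 3.3846), x⁻ = (-2.4066, 0.3371) → reset → x⁺ = (-1.8593, 0.5130), jump to mode 2
Mode 2: flow for 1.0344 to horizon, guard not reached → x = (-2.8801, -1.0244)

1 0.8894 0->1
2 2.0683 1->3
3 3.3846 3->2
final: 2 -2.8801 -1.0244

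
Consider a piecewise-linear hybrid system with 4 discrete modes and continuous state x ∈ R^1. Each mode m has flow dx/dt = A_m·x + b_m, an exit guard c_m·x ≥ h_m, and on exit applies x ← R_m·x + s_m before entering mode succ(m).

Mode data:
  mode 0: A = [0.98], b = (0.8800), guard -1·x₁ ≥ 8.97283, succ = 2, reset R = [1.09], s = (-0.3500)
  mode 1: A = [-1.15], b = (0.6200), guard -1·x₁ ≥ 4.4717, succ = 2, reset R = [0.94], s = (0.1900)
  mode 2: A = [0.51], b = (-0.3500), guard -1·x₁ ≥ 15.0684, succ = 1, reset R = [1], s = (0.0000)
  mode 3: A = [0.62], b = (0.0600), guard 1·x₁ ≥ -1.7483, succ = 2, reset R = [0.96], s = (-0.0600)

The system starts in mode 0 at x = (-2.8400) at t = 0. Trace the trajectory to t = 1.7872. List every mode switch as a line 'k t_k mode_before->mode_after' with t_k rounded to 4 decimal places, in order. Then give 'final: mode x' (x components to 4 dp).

1 1.4541 0->2
final: 2 -12.1332

Mode 0: guard c·x = 8.9728 hit at Δt = 1.4541 (t = 1.4541), x⁻ = (-8.9728) → reset → x⁺ = (-10.1304), jump to mode 2
Mode 2: flow for 0.3331 to horizon, guard not reached → x = (-12.1332)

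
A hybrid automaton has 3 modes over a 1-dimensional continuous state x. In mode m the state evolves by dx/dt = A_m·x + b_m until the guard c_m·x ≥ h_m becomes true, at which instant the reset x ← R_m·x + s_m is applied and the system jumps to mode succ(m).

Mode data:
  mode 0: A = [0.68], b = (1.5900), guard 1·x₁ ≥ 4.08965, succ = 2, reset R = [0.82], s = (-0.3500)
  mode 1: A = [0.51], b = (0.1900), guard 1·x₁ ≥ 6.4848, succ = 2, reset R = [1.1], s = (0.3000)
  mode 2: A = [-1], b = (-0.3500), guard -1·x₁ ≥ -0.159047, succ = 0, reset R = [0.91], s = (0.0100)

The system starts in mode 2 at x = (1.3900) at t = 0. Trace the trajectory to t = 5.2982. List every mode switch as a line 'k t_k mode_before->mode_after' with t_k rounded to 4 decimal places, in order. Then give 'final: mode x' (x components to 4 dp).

1 1.2291 2->0
2 2.6220 0->2
3 4.5072 2->0
final: 0 1.9306

Mode 2: guard c·x = -0.1590 hit at Δt = 1.2291 (t = 1.2291), x⁻ = (0.1590) → reset → x⁺ = (0.1547), jump to mode 0
Mode 0: guard c·x = 4.0896 hit at Δt = 1.3929 (t = 2.6220), x⁻ = (4.0896) → reset → x⁺ = (3.0035), jump to mode 2
Mode 2: guard c·x = -0.1590 hit at Δt = 1.8852 (t = 4.5072), x⁻ = (0.1590) → reset → x⁺ = (0.1547), jump to mode 0
Mode 0: flow for 0.7910 to horizon, guard not reached → x = (1.9306)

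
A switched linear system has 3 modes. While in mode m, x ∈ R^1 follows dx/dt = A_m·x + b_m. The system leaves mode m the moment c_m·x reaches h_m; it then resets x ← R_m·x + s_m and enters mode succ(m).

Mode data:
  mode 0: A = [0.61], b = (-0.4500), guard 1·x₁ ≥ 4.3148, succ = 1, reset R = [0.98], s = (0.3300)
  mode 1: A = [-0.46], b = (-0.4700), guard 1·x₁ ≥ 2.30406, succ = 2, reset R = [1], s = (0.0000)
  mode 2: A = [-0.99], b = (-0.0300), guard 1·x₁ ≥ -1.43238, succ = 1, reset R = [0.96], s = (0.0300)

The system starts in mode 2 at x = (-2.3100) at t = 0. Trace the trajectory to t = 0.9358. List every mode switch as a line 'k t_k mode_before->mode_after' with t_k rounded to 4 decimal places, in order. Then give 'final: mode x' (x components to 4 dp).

1 0.4910 2->1
final: 1 -1.2853

Mode 2: guard c·x = -1.4324 hit at Δt = 0.4910 (t = 0.4910), x⁻ = (-1.4324) → reset → x⁺ = (-1.3451), jump to mode 1
Mode 1: flow for 0.4448 to horizon, guard not reached → x = (-1.2853)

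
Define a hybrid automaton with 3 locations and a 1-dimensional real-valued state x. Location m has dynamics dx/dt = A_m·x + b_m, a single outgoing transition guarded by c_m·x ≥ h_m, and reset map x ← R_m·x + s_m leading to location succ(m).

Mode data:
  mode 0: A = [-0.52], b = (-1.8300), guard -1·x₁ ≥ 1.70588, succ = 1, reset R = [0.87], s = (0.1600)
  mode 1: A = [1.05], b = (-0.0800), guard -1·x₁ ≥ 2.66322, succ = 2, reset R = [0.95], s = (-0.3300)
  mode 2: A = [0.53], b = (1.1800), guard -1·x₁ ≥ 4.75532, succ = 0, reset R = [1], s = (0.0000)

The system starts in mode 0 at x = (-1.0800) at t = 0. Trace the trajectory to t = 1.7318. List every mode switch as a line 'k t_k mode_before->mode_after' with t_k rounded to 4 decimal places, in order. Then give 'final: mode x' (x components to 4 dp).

1 0.5702 0->1
2 1.2093 1->2
final: 2 -3.0622

Mode 0: guard c·x = 1.7059 hit at Δt = 0.5702 (t = 0.5702), x⁻ = (-1.7059) → reset → x⁺ = (-1.3241), jump to mode 1
Mode 1: guard c·x = 2.6632 hit at Δt = 0.6391 (t = 1.2093), x⁻ = (-2.6632) → reset → x⁺ = (-2.8601), jump to mode 2
Mode 2: flow for 0.5225 to horizon, guard not reached → x = (-3.0622)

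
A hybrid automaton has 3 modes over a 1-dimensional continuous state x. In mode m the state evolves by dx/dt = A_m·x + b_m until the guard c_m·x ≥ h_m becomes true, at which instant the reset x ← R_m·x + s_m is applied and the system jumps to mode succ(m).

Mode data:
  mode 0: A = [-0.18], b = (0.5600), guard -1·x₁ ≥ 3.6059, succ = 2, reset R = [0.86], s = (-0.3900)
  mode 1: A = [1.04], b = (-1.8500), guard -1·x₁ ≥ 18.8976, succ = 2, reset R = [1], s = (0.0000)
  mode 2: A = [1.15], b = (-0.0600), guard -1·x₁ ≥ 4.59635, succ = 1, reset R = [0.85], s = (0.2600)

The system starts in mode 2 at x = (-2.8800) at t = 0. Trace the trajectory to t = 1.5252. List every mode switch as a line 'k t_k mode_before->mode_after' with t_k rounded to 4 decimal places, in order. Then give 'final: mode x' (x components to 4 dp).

1 0.4007 2->1
final: 1 -15.6938

Mode 2: guard c·x = 4.5964 hit at Δt = 0.4007 (t = 0.4007), x⁻ = (-4.5963) → reset → x⁺ = (-3.6469), jump to mode 1
Mode 1: flow for 1.1245 to horizon, guard not reached → x = (-15.6938)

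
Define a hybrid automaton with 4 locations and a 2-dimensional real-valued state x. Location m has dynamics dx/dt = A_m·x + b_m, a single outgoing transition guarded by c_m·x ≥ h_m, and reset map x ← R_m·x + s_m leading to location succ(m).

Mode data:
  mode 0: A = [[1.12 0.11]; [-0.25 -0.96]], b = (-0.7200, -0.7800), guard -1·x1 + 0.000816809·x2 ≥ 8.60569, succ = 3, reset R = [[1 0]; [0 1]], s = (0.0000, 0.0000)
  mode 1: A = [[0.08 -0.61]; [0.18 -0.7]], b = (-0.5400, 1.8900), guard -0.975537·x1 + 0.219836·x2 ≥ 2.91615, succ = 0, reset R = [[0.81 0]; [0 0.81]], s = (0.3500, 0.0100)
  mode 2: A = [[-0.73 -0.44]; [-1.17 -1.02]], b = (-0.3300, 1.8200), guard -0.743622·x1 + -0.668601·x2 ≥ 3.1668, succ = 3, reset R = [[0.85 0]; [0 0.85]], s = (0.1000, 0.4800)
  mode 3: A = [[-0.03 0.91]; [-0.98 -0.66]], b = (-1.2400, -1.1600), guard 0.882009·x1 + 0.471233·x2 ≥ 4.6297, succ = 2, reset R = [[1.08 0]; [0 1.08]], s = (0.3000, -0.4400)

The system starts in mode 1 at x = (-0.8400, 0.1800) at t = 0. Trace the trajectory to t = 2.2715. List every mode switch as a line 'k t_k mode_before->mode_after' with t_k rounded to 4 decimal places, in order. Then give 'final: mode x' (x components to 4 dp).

1 1.4317 1->0
final: 0 -5.4846 0.6100

Mode 1: guard c·x = 2.9162 hit at Δt = 1.4317 (t = 1.4317), x⁻ = (-2.6549, 1.4837) → reset → x⁺ = (-1.8005, 1.2118), jump to mode 0
Mode 0: flow for 0.8398 to horizon, guard not reached → x = (-5.4846, 0.6100)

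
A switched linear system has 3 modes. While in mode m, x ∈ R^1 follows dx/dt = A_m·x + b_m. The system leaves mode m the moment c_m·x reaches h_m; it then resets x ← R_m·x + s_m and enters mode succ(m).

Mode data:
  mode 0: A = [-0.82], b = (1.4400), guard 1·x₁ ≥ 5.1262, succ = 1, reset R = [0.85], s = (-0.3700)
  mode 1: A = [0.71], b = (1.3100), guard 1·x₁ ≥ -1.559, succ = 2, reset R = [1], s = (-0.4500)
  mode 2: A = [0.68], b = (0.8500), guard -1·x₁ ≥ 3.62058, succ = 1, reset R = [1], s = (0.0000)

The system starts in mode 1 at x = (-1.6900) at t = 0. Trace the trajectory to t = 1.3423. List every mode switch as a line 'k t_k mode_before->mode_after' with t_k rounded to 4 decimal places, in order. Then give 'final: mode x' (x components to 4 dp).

Mode 1: guard c·x = -1.5590 hit at Δt = 0.8625 (t = 0.8625), x⁻ = (-1.5590) → reset → x⁺ = (-2.0090), jump to mode 2
Mode 2: flow for 0.4798 to horizon, guard not reached → x = (-2.3018)

1 0.8625 1->2
final: 2 -2.3018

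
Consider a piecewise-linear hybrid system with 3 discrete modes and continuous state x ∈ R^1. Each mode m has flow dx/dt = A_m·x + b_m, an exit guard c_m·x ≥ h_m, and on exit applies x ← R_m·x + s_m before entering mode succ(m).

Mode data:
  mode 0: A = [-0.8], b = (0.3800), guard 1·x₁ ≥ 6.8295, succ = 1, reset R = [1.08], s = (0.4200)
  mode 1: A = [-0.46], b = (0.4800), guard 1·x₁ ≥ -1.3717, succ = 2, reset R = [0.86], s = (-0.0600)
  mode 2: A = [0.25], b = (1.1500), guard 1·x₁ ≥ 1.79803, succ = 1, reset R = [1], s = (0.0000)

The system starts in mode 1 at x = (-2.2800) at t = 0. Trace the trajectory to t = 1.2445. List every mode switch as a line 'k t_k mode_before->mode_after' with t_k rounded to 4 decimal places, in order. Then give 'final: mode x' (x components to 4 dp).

1 0.6940 1->2
final: 2 -0.7439

Mode 1: guard c·x = -1.3717 hit at Δt = 0.6940 (t = 0.6940), x⁻ = (-1.3717) → reset → x⁺ = (-1.2397), jump to mode 2
Mode 2: flow for 0.5505 to horizon, guard not reached → x = (-0.7439)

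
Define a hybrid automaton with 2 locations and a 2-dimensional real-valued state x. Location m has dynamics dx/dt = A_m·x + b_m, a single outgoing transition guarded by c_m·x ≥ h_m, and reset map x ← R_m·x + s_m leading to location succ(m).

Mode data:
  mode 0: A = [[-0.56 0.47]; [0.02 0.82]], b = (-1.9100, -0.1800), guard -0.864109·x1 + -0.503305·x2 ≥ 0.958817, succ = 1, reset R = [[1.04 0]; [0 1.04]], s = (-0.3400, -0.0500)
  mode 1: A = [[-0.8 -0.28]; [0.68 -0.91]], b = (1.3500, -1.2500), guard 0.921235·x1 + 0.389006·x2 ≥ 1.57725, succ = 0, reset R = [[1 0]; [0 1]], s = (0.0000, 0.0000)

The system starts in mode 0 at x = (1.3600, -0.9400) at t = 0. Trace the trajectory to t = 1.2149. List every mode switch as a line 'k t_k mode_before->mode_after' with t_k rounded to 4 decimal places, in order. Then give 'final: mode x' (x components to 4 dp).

Mode 0: guard c·x = 0.9588 hit at Δt = 0.5494 (t = 0.5494), x⁻ = (-0.1828, -1.5913) → reset → x⁺ = (-0.5301, -1.7049), jump to mode 1
Mode 1: flow for 0.6655 to horizon, guard not reached → x = (0.6203, -1.5013)

1 0.5494 0->1
final: 1 0.6203 -1.5013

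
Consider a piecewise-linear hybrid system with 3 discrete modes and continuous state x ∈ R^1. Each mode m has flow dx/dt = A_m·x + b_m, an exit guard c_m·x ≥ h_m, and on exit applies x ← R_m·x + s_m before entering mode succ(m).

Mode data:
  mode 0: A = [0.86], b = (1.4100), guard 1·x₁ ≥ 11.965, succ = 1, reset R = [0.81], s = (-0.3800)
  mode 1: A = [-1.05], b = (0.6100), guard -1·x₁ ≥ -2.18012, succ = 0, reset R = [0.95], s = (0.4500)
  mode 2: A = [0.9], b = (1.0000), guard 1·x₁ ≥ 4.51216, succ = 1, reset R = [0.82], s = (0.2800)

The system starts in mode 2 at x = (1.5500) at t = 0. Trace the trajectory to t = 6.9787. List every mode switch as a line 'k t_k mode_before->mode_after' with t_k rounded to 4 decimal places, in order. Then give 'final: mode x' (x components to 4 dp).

1 0.8313 2->1
2 1.5494 1->0
3 2.9270 0->1
4 4.5435 1->0
5 5.9211 0->1
final: 1 3.4569

Mode 2: guard c·x = 4.5122 hit at Δt = 0.8313 (t = 0.8313), x⁻ = (4.5122) → reset → x⁺ = (3.9800), jump to mode 1
Mode 1: guard c·x = -2.1801 hit at Δt = 0.7181 (t = 1.5494), x⁻ = (2.1801) → reset → x⁺ = (2.5211), jump to mode 0
Mode 0: guard c·x = 11.9650 hit at Δt = 1.3776 (t = 2.9270), x⁻ = (11.9650) → reset → x⁺ = (9.3116), jump to mode 1
Mode 1: guard c·x = -2.1801 hit at Δt = 1.6165 (t = 4.5435), x⁻ = (2.1801) → reset → x⁺ = (2.5211), jump to mode 0
Mode 0: guard c·x = 11.9650 hit at Δt = 1.3776 (t = 5.9211), x⁻ = (11.9650) → reset → x⁺ = (9.3117), jump to mode 1
Mode 1: flow for 1.0576 to horizon, guard not reached → x = (3.4569)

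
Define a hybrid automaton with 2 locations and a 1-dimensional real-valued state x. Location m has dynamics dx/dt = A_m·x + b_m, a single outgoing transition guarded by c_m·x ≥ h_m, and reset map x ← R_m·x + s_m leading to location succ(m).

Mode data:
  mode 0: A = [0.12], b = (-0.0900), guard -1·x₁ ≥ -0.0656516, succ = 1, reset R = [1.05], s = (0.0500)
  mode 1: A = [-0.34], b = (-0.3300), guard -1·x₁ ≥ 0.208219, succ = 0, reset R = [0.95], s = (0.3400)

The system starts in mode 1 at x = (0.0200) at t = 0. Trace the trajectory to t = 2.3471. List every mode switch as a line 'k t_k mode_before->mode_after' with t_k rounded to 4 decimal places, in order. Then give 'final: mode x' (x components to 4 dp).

1 0.7702 1->0
2 1.7586 0->1
final: 1 -0.0786

Mode 1: guard c·x = 0.2082 hit at Δt = 0.7702 (t = 0.7702), x⁻ = (-0.2082) → reset → x⁺ = (0.1422), jump to mode 0
Mode 0: guard c·x = -0.0657 hit at Δt = 0.9884 (t = 1.7586), x⁻ = (0.0657) → reset → x⁺ = (0.1189), jump to mode 1
Mode 1: flow for 0.5885 to horizon, guard not reached → x = (-0.0786)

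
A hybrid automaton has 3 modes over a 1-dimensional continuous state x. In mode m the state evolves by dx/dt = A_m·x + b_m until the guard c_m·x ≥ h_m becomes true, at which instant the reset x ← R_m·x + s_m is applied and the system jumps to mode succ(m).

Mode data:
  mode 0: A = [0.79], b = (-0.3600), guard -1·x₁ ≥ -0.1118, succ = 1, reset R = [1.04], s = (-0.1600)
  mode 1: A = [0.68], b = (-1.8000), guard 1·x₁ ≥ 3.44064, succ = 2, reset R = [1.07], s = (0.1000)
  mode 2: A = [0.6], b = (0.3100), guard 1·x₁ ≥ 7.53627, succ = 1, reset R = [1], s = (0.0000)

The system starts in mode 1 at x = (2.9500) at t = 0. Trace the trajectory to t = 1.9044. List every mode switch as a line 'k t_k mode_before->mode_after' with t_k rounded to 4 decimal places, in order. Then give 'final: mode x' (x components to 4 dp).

Mode 1: guard c·x = 3.4406 hit at Δt = 1.4162 (t = 1.4162), x⁻ = (3.4406) → reset → x⁺ = (3.7815), jump to mode 2
Mode 2: flow for 0.4882 to horizon, guard not reached → x = (5.2443)

1 1.4162 1->2
final: 2 5.2443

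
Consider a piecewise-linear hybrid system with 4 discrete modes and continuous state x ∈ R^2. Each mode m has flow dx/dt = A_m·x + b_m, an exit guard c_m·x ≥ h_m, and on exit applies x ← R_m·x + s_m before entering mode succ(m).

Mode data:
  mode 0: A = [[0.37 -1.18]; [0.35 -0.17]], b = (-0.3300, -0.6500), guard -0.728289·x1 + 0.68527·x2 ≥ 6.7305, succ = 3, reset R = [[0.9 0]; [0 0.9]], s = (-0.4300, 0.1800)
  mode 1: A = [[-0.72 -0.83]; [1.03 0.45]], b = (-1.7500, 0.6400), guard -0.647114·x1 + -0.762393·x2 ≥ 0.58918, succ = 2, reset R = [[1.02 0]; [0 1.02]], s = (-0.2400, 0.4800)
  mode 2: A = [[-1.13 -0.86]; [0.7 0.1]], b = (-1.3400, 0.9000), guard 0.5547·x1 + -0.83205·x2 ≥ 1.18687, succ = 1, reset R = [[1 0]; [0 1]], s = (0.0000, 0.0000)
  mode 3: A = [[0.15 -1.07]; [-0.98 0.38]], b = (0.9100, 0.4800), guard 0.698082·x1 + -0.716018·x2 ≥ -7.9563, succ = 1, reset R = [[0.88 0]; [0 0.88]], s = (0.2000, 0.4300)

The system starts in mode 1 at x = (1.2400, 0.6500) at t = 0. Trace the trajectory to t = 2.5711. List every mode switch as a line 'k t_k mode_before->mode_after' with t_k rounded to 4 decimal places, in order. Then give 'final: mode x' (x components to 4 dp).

Mode 1: guard c·x = 0.5892 hit at Δt = 1.5769 (t = 1.5769), x⁻ = (-2.3987, 1.2632) → reset → x⁺ = (-2.6867, 1.7685), jump to mode 2
Mode 2: flow for 0.9942 to horizon, guard not reached → x = (-2.3518, 1.0336)

1 1.5769 1->2
final: 2 -2.3518 1.0336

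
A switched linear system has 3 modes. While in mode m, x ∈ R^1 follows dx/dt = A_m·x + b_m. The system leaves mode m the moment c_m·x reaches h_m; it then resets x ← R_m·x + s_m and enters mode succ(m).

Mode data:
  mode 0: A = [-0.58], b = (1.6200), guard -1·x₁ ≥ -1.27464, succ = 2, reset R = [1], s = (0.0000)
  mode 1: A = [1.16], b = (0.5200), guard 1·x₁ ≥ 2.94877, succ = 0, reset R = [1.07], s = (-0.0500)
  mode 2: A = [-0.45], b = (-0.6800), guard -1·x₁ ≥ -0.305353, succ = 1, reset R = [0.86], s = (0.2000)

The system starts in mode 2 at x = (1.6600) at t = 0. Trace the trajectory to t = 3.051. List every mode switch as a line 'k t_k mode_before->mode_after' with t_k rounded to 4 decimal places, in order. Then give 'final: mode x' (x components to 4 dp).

1 1.2382 2->1
2 2.3729 1->0
final: 0 3.0037

Mode 2: guard c·x = -0.3054 hit at Δt = 1.2382 (t = 1.2382), x⁻ = (0.3054) → reset → x⁺ = (0.4626), jump to mode 1
Mode 1: guard c·x = 2.9488 hit at Δt = 1.1347 (t = 2.3729), x⁻ = (2.9488) → reset → x⁺ = (3.1052), jump to mode 0
Mode 0: flow for 0.6781 to horizon, guard not reached → x = (3.0037)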